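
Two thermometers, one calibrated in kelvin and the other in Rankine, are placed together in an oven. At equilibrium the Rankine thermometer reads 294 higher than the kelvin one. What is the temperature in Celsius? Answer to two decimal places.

94.35°C

Let x be the kelvin reading; then the Rankine reading is 1.8·x.
(1.8·x) - x = 294  ⇒  (0.8)·x = 294  ⇒  x = 367.5000 K.
In Celsius: 367.5 - 273.15 = 94.35°C.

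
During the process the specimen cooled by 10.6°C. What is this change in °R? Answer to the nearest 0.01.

19.08°R

For a temperature interval the offset drops out; only the factor 1.8 applies.
10.6 × 1.8 = 19.08.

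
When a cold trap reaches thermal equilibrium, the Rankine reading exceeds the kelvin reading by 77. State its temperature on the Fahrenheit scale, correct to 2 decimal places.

-286.42°F

Let x be the Rankine reading; then the kelvin reading is 5/9·x.
(5/9·x) - x = -77  ⇒  (-4/9)·x = -77  ⇒  x = 173.2500°R.
In Celsius: (173.25 - 491.67) × 5/9 = -176.9000°C.
In Fahrenheit: -176.9000 × 1.8 + 32 = -286.42°F.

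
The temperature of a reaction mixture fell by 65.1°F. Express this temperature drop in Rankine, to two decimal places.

65.10°R

Fahrenheit and Rankine degrees are the same size, so the interval is unchanged: 65.10.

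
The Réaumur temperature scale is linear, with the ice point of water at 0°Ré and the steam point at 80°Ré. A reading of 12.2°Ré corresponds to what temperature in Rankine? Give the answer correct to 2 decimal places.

519.12°R

Linear interpolation between the fixed points: C = (12.2 - 0) × 100 / (80 - 0) = 15.2500°C.
Then 15.2500 × 1.8 + 491.67 = 519.12°R.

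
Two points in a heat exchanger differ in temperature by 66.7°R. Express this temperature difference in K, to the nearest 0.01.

For a temperature interval the offset drops out; only the factor 5/9 applies.
66.7 × 5/9 = 37.06.

37.06 K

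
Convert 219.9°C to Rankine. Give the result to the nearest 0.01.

887.49°R

In Rankine: 219.9000 × 1.8 + 491.67 = 887.49°R.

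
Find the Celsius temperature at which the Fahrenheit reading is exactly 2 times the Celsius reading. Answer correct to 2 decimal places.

160.00°C

Let C be the Celsius reading. The Fahrenheit reading is F = 1.8·C + 32.
Require F = 2·C: 1.8·C + 32 = 2·C.
(-0.2)·C = -32  ⇒  C = 160.00.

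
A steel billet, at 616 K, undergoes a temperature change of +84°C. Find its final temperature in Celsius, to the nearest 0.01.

426.85°C

Initial temperature in Celsius: 616 - 273.15 = 342.8500°C.
Final Celsius temperature: 342.8500 + 84.0000 = 426.8500°C.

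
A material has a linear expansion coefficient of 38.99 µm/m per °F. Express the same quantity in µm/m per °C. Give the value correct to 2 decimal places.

Since only a temperature interval is involved, the additive offset between the scales drops out.
A change of 1°C is a change of 1.8°F, so per °C the value is 38.99 × 1.8 = 70.18.

70.18 µm/m per °C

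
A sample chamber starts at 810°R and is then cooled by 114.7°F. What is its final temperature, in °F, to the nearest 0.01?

235.63°F

Initial temperature in Celsius: (810 - 491.67) × 5/9 = 176.8500°C.
The 114.7°F change is an interval, so only the factor 5/9 applies: -114.7 × 5/9 = -63.7222°C.
Final Celsius temperature: 176.8500 - 63.7222 = 113.1278°C.
In Fahrenheit: 113.1278 × 1.8 + 32 = 235.63°F.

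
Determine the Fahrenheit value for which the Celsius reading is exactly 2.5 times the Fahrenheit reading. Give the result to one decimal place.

Let F be the Fahrenheit reading. The Celsius reading is C = 5/9·F - 17.7778.
Require C = 2.5·F: 5/9·F - 17.7778 = 2.5·F.
(-35/18)·F = 17.7778  ⇒  F = -9.1.

-9.1°F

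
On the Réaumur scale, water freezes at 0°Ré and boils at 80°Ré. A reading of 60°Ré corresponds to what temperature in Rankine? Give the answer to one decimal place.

Linear interpolation between the fixed points: C = (60 - 0) × 100 / (80 - 0) = 75.0000°C.
Then 75.0000 × 1.8 + 491.67 = 626.7°R.

626.7°R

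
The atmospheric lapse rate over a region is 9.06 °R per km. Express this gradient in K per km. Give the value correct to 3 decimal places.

The quantity depends on a temperature interval, so only the ratio of degree sizes applies; the offset between the scales is irrelevant.
A change of 1°R is a change of 5/9 K, so 9.06 × 5/9 = 5.033.

5.033 K/km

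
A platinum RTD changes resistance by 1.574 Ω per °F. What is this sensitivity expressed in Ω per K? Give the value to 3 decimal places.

2.833 Ω per K

Since only a temperature interval is involved, the additive offset between the scales drops out.
A change of 1 K is a change of 1.8°F, so per K the value is 1.574 × 1.8 = 2.833.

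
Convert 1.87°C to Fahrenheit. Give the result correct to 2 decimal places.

35.37°F

In Fahrenheit: 1.8700 × 1.8 + 32 = 35.37°F.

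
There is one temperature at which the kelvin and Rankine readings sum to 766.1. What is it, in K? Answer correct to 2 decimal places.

Let K be the kelvin reading. The Rankine reading is R = 1.8·K.
Require K + R = 766.1: (2.8)·K = 766.1.
K = (766.1) / (2.8) = 273.61.

273.61 K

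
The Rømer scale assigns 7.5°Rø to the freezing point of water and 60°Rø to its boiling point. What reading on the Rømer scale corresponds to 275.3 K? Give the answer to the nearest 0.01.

8.63°Rø

First in Celsius: 275.3 - 273.15 = 2.1500°C.
Linearly onto the Rømer scale: 7.5 + (2.1500 / 100) × (60 - 7.5) = 8.63°Rø.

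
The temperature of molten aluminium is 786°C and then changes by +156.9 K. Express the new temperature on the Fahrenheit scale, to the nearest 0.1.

The 156.9 K change is an interval; Kelvin and Celsius degrees are the same size, so ΔC = +156.9°C.
Final Celsius temperature: 786.0000 + 156.9000 = 942.9000°C.
In Fahrenheit: 942.9000 × 1.8 + 32 = 1729.2°F.

1729.2°F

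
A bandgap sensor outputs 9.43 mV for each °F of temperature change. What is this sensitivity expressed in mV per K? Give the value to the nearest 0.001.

Since only a temperature interval is involved, the additive offset between the scales drops out.
A change of 1 K is a change of 1.8°F, so per K the value is 9.43 × 1.8 = 16.974.

16.974 mV per K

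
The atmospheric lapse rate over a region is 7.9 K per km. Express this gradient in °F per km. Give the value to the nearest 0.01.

14.22 °F/km

Since only a temperature interval is involved, the additive offset between the scales drops out.
A change of 1 K is a change of 1.8°F, so 7.9 × 1.8 = 14.22.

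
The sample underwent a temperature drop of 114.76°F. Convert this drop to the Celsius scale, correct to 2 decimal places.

Only the scale ratio 5/9 matters for a change in temperature.
114.76 × 5/9 = 63.76.

63.76°C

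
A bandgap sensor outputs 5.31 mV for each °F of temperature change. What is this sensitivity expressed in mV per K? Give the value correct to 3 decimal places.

The quantity depends on a temperature interval, so only the ratio of degree sizes applies; the offset between the scales is irrelevant.
A change of 1 K is a change of 1.8°F, so per K the value is 5.31 × 1.8 = 9.558.

9.558 mV per K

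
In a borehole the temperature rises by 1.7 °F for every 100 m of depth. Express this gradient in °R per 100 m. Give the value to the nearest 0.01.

Since only a temperature interval is involved, the additive offset between the scales drops out.
A change of 1°F is a change of 1°R, so 1.7 × 1 = 1.70.

1.70 °R/100 m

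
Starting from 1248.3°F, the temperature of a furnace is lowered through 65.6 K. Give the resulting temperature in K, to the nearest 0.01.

883.27 K

Initial temperature in Celsius: (1248.3 - 32) × 5/9 = 675.7222°C.
The 65.6 K change is an interval; Kelvin and Celsius degrees are the same size, so ΔC = -65.6°C.
Final Celsius temperature: 675.7222 - 65.6000 = 610.1222°C.
In kelvin: 610.1222 + 273.15 = 883.27 K.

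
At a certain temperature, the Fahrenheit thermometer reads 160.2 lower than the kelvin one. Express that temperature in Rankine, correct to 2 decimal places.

673.81°R

Let x be the kelvin reading; then the Fahrenheit reading is 1.8·x - 459.67.
(1.8·x - 459.67) - x = -160.2  ⇒  (0.8)·x = 299.47  ⇒  x = 374.3375 K.
In Celsius: 374.3375 - 273.15 = 101.1875°C.
In Rankine: 101.1875 × 1.8 + 491.67 = 673.81°R.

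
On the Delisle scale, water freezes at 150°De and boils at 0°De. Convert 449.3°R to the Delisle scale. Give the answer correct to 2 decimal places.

First in Celsius: (449.3 - 491.67) × 5/9 = -23.5389°C.
Linearly onto the Delisle scale: 150 + (-23.5389 / 100) × (0 - 150) = 185.31°De.

185.31°De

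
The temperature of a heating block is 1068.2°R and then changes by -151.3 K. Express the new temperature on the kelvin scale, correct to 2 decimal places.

442.14 K

Initial temperature in Celsius: (1068.2 - 491.67) × 5/9 = 320.2944°C.
The 151.3 K change is an interval; Kelvin and Celsius degrees are the same size, so ΔC = -151.3°C.
Final Celsius temperature: 320.2944 - 151.3000 = 168.9944°C.
In kelvin: 168.9944 + 273.15 = 442.14 K.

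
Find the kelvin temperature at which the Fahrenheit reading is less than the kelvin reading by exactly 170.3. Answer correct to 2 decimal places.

361.71 K

Let K be the kelvin reading. The Fahrenheit reading is F = 1.8·K - 459.67.
Require F - K = -170.3: (0.8)·K - 459.67 = -170.3.
K = (-170.3 + 459.67) / (0.8) = 361.71.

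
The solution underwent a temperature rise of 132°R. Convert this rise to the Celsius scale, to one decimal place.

73.3°C

Only the scale ratio 5/9 matters for a change in temperature.
132 × 5/9 = 73.3.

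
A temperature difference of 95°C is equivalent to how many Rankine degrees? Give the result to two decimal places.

An interval of 1°C corresponds to 1.8°R.
95 × 1.8 = 171.00.

171.00°R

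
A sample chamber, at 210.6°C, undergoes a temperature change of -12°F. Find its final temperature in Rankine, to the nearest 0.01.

The 12°F change is an interval, so only the factor 5/9 applies: -12 × 5/9 = -6.6667°C.
Final Celsius temperature: 210.6000 - 6.6667 = 203.9333°C.
In Rankine: 203.9333 × 1.8 + 491.67 = 858.75°R.

858.75°R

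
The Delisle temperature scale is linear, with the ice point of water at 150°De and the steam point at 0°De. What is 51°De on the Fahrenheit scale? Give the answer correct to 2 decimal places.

Linear interpolation between the fixed points: C = (51 - 150) × 100 / (0 - 150) = 66.0000°C.
Then 66.0000 × 1.8 + 32 = 150.80°F.

150.80°F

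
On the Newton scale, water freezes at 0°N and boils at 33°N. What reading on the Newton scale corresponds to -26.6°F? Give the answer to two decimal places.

First in Celsius: (-26.6 - 32) × 5/9 = -32.5556°C.
Linearly onto the Newton scale: 0 + (-32.5556 / 100) × (33 - 0) = -10.74°N.

-10.74°N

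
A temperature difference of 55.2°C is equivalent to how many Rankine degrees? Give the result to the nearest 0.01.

99.36°R

For a temperature interval the offset drops out; only the factor 1.8 applies.
55.2 × 1.8 = 99.36.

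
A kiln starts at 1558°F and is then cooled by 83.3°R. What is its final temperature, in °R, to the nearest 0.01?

1934.37°R

Initial temperature in Celsius: (1558 - 32) × 5/9 = 847.7778°C.
The 83.3°R change is an interval, so only the factor 5/9 applies: -83.3 × 5/9 = -46.2778°C.
Final Celsius temperature: 847.7778 - 46.2778 = 801.5000°C.
In Rankine: 801.5000 × 1.8 + 491.67 = 1934.37°R.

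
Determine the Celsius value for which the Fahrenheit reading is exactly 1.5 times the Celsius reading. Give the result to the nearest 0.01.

-106.67°C

Let C be the Celsius reading. The Fahrenheit reading is F = 1.8·C + 32.
Require F = 1.5·C: 1.8·C + 32 = 1.5·C.
(0.3)·C = -32  ⇒  C = -106.67.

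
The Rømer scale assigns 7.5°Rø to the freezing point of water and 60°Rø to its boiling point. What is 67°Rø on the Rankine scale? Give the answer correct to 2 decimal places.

695.67°R

Linear interpolation between the fixed points: C = (67 - 7.5) × 100 / (60 - 7.5) = 113.3333°C.
Then 113.3333 × 1.8 + 491.67 = 695.67°R.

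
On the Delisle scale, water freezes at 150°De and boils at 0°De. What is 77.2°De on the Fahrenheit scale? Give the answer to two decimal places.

Linear interpolation between the fixed points: C = (77.2 - 150) × 100 / (0 - 150) = 48.5333°C.
Then 48.5333 × 1.8 + 32 = 119.36°F.

119.36°F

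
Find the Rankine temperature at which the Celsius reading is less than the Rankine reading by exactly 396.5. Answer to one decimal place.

277.5°R

Let R be the Rankine reading. The Celsius reading is C = 5/9·R - 273.15.
Require C - R = -396.5: (-4/9)·R - 273.15 = -396.5.
R = (-396.5 + 273.15) / (-4/9) = 277.5.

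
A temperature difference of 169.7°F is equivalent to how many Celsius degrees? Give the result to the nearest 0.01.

For a temperature interval the offset drops out; only the factor 5/9 applies.
169.7 × 5/9 = 94.28.

94.28°C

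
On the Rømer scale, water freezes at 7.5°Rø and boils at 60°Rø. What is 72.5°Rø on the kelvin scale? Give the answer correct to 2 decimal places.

396.96 K

Linear interpolation between the fixed points: C = (72.5 - 7.5) × 100 / (60 - 7.5) = 123.8095°C.
Then 123.8095 + 273.15 = 396.96 K.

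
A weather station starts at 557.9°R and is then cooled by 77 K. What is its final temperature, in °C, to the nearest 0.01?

-40.21°C

Initial temperature in Celsius: (557.9 - 491.67) × 5/9 = 36.7944°C.
The 77 K change is an interval; Kelvin and Celsius degrees are the same size, so ΔC = -77°C.
Final Celsius temperature: 36.7944 - 77.0000 = -40.2056°C.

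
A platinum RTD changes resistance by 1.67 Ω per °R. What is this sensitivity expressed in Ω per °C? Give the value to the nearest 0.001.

The quantity depends on a temperature interval, so only the ratio of degree sizes applies; the offset between the scales is irrelevant.
A change of 1°C is a change of 1.8°R, so per °C the value is 1.67 × 1.8 = 3.006.

3.006 Ω per °C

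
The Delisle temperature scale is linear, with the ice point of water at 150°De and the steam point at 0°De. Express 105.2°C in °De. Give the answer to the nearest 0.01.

Linearly onto the Delisle scale: 150 + (105.2000 / 100) × (0 - 150) = -7.80°De.

-7.80°De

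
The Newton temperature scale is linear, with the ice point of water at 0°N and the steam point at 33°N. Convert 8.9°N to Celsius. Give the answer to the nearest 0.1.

27.0°C

Linear interpolation between the fixed points: C = (8.9 - 0) × 100 / (33 - 0) = 26.9697°C.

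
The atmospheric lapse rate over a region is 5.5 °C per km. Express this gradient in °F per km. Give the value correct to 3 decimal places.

Since only a temperature interval is involved, the additive offset between the scales drops out.
A change of 1°C is a change of 1.8°F, so 5.5 × 1.8 = 9.900.

9.900 °F/km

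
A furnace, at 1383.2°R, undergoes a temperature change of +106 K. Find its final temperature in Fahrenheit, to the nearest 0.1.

Initial temperature in Celsius: (1383.2 - 491.67) × 5/9 = 495.2944°C.
The 106 K change is an interval; Kelvin and Celsius degrees are the same size, so ΔC = +106°C.
Final Celsius temperature: 495.2944 + 106.0000 = 601.2944°C.
In Fahrenheit: 601.2944 × 1.8 + 32 = 1114.3°F.

1114.3°F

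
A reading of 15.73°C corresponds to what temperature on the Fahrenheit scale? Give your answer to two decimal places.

In Fahrenheit: 15.7300 × 1.8 + 32 = 60.31°F.

60.31°F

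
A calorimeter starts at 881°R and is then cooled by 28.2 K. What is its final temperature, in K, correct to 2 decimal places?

Initial temperature in Celsius: (881 - 491.67) × 5/9 = 216.2944°C.
The 28.2 K change is an interval; Kelvin and Celsius degrees are the same size, so ΔC = -28.2°C.
Final Celsius temperature: 216.2944 - 28.2000 = 188.0944°C.
In kelvin: 188.0944 + 273.15 = 461.24 K.

461.24 K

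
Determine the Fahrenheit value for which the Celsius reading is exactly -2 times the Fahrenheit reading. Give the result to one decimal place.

Let F be the Fahrenheit reading. The Celsius reading is C = 5/9·F - 17.7778.
Require C = -2·F: 5/9·F - 17.7778 = -2·F.
(23/9)·F = 17.7778  ⇒  F = 7.0.

7.0°F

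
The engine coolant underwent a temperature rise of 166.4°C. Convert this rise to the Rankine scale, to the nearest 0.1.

For a temperature interval the offset drops out; only the factor 1.8 applies.
166.4 × 1.8 = 299.5.

299.5°R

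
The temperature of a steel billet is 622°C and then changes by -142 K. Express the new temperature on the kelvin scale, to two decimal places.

The 142 K change is an interval; Kelvin and Celsius degrees are the same size, so ΔC = -142°C.
Final Celsius temperature: 622.0000 - 142.0000 = 480.0000°C.
In kelvin: 480.0000 + 273.15 = 753.15 K.

753.15 K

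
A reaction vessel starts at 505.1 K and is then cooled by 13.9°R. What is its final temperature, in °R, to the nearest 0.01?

Initial temperature in Celsius: 505.1 - 273.15 = 231.9500°C.
The 13.9°R change is an interval, so only the factor 5/9 applies: -13.9 × 5/9 = -7.7222°C.
Final Celsius temperature: 231.9500 - 7.7222 = 224.2278°C.
In Rankine: 224.2278 × 1.8 + 491.67 = 895.28°R.

895.28°R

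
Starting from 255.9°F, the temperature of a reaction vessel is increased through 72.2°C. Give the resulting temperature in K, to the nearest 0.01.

Initial temperature in Celsius: (255.9 - 32) × 5/9 = 124.3889°C.
Final Celsius temperature: 124.3889 + 72.2000 = 196.5889°C.
In kelvin: 196.5889 + 273.15 = 469.74 K.

469.74 K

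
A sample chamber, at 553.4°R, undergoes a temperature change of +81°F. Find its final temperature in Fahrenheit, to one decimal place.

174.7°F

Initial temperature in Celsius: (553.4 - 491.67) × 5/9 = 34.2944°C.
The 81°F change is an interval, so only the factor 5/9 applies: +81 × 5/9 = +45.0000°C.
Final Celsius temperature: 34.2944 + 45.0000 = 79.2944°C.
In Fahrenheit: 79.2944 × 1.8 + 32 = 174.7°F.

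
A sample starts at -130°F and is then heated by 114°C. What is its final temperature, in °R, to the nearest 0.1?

Initial temperature in Celsius: (-130 - 32) × 5/9 = -90.0000°C.
Final Celsius temperature: -90.0000 + 114.0000 = 24.0000°C.
In Rankine: 24.0000 × 1.8 + 491.67 = 534.9°R.

534.9°R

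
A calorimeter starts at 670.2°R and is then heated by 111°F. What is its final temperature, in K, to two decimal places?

Initial temperature in Celsius: (670.2 - 491.67) × 5/9 = 99.1833°C.
The 111°F change is an interval, so only the factor 5/9 applies: +111 × 5/9 = +61.6667°C.
Final Celsius temperature: 99.1833 + 61.6667 = 160.8500°C.
In kelvin: 160.8500 + 273.15 = 434.00 K.

434.00 K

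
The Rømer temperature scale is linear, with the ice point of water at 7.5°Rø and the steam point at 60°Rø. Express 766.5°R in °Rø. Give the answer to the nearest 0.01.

First in Celsius: (766.5 - 491.67) × 5/9 = 152.6833°C.
Linearly onto the Rømer scale: 7.5 + (152.6833 / 100) × (60 - 7.5) = 87.66°Rø.

87.66°Rø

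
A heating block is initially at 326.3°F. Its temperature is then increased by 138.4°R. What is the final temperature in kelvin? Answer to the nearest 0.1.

Initial temperature in Celsius: (326.3 - 32) × 5/9 = 163.5000°C.
The 138.4°R change is an interval, so only the factor 5/9 applies: +138.4 × 5/9 = +76.8889°C.
Final Celsius temperature: 163.5000 + 76.8889 = 240.3889°C.
In kelvin: 240.3889 + 273.15 = 513.5 K.

513.5 K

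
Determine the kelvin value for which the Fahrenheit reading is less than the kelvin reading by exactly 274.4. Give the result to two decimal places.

231.59 K

Let K be the kelvin reading. The Fahrenheit reading is F = 1.8·K - 459.67.
Require F - K = -274.4: (0.8)·K - 459.67 = -274.4.
K = (-274.4 + 459.67) / (0.8) = 231.59.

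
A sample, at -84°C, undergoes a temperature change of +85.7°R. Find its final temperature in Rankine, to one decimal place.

The 85.7°R change is an interval, so only the factor 5/9 applies: +85.7 × 5/9 = +47.6111°C.
Final Celsius temperature: -84.0000 + 47.6111 = -36.3889°C.
In Rankine: -36.3889 × 1.8 + 491.67 = 426.2°R.

426.2°R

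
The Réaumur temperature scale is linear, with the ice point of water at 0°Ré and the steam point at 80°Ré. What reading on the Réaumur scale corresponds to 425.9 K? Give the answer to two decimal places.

First in Celsius: 425.9 - 273.15 = 152.7500°C.
Linearly onto the Réaumur scale: 0 + (152.7500 / 100) × (80 - 0) = 122.20°Ré.

122.20°Ré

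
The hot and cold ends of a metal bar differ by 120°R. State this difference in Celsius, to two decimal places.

Only the scale ratio 5/9 matters for a change in temperature.
120 × 5/9 = 66.67.

66.67°C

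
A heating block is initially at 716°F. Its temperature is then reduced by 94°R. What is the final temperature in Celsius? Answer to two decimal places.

327.78°C

Initial temperature in Celsius: (716 - 32) × 5/9 = 380.0000°C.
The 94°R change is an interval, so only the factor 5/9 applies: -94 × 5/9 = -52.2222°C.
Final Celsius temperature: 380.0000 - 52.2222 = 327.7778°C.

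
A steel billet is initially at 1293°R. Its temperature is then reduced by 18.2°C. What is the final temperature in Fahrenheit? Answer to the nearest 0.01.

800.57°F

Initial temperature in Celsius: (1293 - 491.67) × 5/9 = 445.1833°C.
Final Celsius temperature: 445.1833 - 18.2000 = 426.9833°C.
In Fahrenheit: 426.9833 × 1.8 + 32 = 800.57°F.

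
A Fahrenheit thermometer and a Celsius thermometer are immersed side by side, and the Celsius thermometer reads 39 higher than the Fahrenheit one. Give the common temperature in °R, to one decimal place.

331.9°R

Let x be the Fahrenheit reading; then the Celsius reading is 5/9·x - 17.7778.
(5/9·x - 17.7778) - x = 39  ⇒  (-4/9)·x = 56.7778  ⇒  x = -127.7500°F.
In Celsius: (-127.75 - 32) × 5/9 = -88.7500°C.
In Rankine: -88.7500 × 1.8 + 491.67 = 331.9°R.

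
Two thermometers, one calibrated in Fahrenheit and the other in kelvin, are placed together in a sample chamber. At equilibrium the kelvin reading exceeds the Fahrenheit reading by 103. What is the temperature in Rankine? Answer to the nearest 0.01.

Let x be the Fahrenheit reading; then the kelvin reading is 5/9·x + 255.372.
(5/9·x + 255.372) - x = 103  ⇒  (-4/9)·x = -152.372  ⇒  x = 342.8375°F.
In Celsius: (342.8375 - 32) × 5/9 = 172.6875°C.
In Rankine: 172.6875 × 1.8 + 491.67 = 802.51°R.

802.51°R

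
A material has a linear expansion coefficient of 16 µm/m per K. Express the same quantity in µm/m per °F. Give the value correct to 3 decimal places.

8.889 µm/m per °F

The quantity depends on a temperature interval, so only the ratio of degree sizes applies; the offset between the scales is irrelevant.
A change of 1°F is a change of 5/9 K, so per °F the value is 16 × 5/9 = 8.889.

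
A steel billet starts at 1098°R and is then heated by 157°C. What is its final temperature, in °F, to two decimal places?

Initial temperature in Celsius: (1098 - 491.67) × 5/9 = 336.8500°C.
Final Celsius temperature: 336.8500 + 157.0000 = 493.8500°C.
In Fahrenheit: 493.8500 × 1.8 + 32 = 920.93°F.

920.93°F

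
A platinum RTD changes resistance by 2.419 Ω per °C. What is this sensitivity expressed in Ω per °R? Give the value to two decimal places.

The quantity depends on a temperature interval, so only the ratio of degree sizes applies; the offset between the scales is irrelevant.
A change of 1°R is a change of 5/9°C, so per °R the value is 2.419 × 5/9 = 1.34.

1.34 Ω per °R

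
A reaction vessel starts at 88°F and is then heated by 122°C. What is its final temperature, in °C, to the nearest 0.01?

Initial temperature in Celsius: (88 - 32) × 5/9 = 31.1111°C.
Final Celsius temperature: 31.1111 + 122.0000 = 153.1111°C.

153.11°C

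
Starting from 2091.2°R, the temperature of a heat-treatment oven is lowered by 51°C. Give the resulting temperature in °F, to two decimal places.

1539.73°F

Initial temperature in Celsius: (2091.2 - 491.67) × 5/9 = 888.6278°C.
Final Celsius temperature: 888.6278 - 51.0000 = 837.6278°C.
In Fahrenheit: 837.6278 × 1.8 + 32 = 1539.73°F.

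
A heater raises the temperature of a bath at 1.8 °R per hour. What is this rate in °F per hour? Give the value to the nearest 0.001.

The quantity depends on a temperature interval, so only the ratio of degree sizes applies; the offset between the scales is irrelevant.
A change of 1°R is a change of 1°F, so 1.8 × 1 = 1.800.

1.800 °F/hour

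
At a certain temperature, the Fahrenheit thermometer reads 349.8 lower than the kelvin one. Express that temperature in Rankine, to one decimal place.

Let x be the kelvin reading; then the Fahrenheit reading is 1.8·x - 459.67.
(1.8·x - 459.67) - x = -349.8  ⇒  (0.8)·x = 109.87  ⇒  x = 137.3375 K.
In Celsius: 137.3375 - 273.15 = -135.8125°C.
In Rankine: -135.8125 × 1.8 + 491.67 = 247.2°R.

247.2°R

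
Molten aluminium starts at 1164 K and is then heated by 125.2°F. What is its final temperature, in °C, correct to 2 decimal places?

960.41°C

Initial temperature in Celsius: 1164 - 273.15 = 890.8500°C.
The 125.2°F change is an interval, so only the factor 5/9 applies: +125.2 × 5/9 = +69.5556°C.
Final Celsius temperature: 890.8500 + 69.5556 = 960.4056°C.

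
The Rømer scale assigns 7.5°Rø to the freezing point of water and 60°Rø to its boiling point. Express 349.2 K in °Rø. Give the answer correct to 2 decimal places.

First in Celsius: 349.2 - 273.15 = 76.0500°C.
Linearly onto the Rømer scale: 7.5 + (76.0500 / 100) × (60 - 7.5) = 47.43°Rø.

47.43°Rø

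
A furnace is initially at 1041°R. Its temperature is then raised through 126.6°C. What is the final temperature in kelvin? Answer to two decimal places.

704.93 K

Initial temperature in Celsius: (1041 - 491.67) × 5/9 = 305.1833°C.
Final Celsius temperature: 305.1833 + 126.6000 = 431.7833°C.
In kelvin: 431.7833 + 273.15 = 704.93 K.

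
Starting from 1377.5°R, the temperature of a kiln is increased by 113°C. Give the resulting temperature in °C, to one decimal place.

605.1°C

Initial temperature in Celsius: (1377.5 - 491.67) × 5/9 = 492.1278°C.
Final Celsius temperature: 492.1278 + 113.0000 = 605.1278°C.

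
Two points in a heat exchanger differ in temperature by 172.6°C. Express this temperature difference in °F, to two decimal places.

310.68°F

Only the scale ratio 1.8 matters for a change in temperature.
172.6 × 1.8 = 310.68.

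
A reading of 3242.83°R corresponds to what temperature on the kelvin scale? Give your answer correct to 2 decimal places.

In Celsius: (3242.83 - 491.67) × 5/9 = 1528.4222°C.
In kelvin: 1528.4222 + 273.15 = 1801.57 K.

1801.57 K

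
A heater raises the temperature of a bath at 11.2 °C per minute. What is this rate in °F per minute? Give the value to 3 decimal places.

Since only a temperature interval is involved, the additive offset between the scales drops out.
A change of 1°C is a change of 1.8°F, so 11.2 × 1.8 = 20.160.

20.160 °F/minute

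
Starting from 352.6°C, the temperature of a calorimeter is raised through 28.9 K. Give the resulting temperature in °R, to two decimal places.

1178.37°R

The 28.9 K change is an interval; Kelvin and Celsius degrees are the same size, so ΔC = +28.9°C.
Final Celsius temperature: 352.6000 + 28.9000 = 381.5000°C.
In Rankine: 381.5000 × 1.8 + 491.67 = 1178.37°R.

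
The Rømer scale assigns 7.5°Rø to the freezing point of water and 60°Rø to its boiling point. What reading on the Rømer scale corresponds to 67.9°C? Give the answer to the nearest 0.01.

Linearly onto the Rømer scale: 7.5 + (67.9000 / 100) × (60 - 7.5) = 43.15°Rø.

43.15°Rø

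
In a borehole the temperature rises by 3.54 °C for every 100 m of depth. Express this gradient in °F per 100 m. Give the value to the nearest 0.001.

Since only a temperature interval is involved, the additive offset between the scales drops out.
A change of 1°C is a change of 1.8°F, so 3.54 × 1.8 = 6.372.

6.372 °F/100 m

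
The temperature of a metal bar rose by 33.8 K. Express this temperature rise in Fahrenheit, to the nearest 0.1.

For a temperature interval the offset drops out; only the factor 1.8 applies.
33.8 × 1.8 = 60.8.

60.8°F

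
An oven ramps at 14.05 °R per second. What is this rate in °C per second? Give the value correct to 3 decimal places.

7.806 °C/second

The quantity depends on a temperature interval, so only the ratio of degree sizes applies; the offset between the scales is irrelevant.
A change of 1°R is a change of 5/9°C, so 14.05 × 5/9 = 7.806.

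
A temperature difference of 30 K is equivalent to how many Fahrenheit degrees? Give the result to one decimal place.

54.0°F

Only the scale ratio 1.8 matters for a change in temperature.
30 × 1.8 = 54.0.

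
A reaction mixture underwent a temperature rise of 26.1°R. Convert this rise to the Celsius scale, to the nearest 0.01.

14.50°C

An interval of 1°R corresponds to 5/9°C.
26.1 × 5/9 = 14.50.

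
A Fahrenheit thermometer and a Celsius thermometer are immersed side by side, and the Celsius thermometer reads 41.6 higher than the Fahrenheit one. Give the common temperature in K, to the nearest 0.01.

Let x be the Fahrenheit reading; then the Celsius reading is 5/9·x - 17.7778.
(5/9·x - 17.7778) - x = 41.6  ⇒  (-4/9)·x = 59.3778  ⇒  x = -133.6000°F.
In Celsius: (-133.6 - 32) × 5/9 = -92.0000°C.
In kelvin: -92.0000 + 273.15 = 181.15 K.

181.15 K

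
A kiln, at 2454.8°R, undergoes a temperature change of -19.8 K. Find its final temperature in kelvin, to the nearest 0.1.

1344.0 K

Initial temperature in Celsius: (2454.8 - 491.67) × 5/9 = 1090.6278°C.
The 19.8 K change is an interval; Kelvin and Celsius degrees are the same size, so ΔC = -19.8°C.
Final Celsius temperature: 1090.6278 - 19.8000 = 1070.8278°C.
In kelvin: 1070.8278 + 273.15 = 1344.0 K.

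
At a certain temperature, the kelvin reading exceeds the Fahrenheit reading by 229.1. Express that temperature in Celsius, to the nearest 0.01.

15.06°C

Let x be the kelvin reading; then the Fahrenheit reading is 1.8·x - 459.67.
(1.8·x - 459.67) - x = -229.1  ⇒  (0.8)·x = 230.57  ⇒  x = 288.2125 K.
In Celsius: 288.2125 - 273.15 = 15.06°C.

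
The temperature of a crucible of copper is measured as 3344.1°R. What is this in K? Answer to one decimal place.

1857.8 K

In Celsius: (3344.1 - 491.67) × 5/9 = 1584.6833°C.
In kelvin: 1584.6833 + 273.15 = 1857.8 K.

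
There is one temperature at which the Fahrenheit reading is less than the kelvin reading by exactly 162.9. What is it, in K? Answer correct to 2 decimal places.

Let K be the kelvin reading. The Fahrenheit reading is F = 1.8·K - 459.67.
Require F - K = -162.9: (0.8)·K - 459.67 = -162.9.
K = (-162.9 + 459.67) / (0.8) = 370.96.

370.96 K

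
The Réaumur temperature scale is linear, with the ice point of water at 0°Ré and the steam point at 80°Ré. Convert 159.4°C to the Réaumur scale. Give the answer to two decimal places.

Linearly onto the Réaumur scale: 0 + (159.4000 / 100) × (80 - 0) = 127.52°Ré.

127.52°Ré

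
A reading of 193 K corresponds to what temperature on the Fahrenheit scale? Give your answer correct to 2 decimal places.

In Celsius: 193 - 273.15 = -80.1500°C.
In Fahrenheit: -80.1500 × 1.8 + 32 = -112.27°F.

-112.27°F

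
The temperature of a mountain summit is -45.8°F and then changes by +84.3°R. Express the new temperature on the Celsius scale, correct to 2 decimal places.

Initial temperature in Celsius: (-45.8 - 32) × 5/9 = -43.2222°C.
The 84.3°R change is an interval, so only the factor 5/9 applies: +84.3 × 5/9 = +46.8333°C.
Final Celsius temperature: -43.2222 + 46.8333 = 3.6111°C.

3.61°C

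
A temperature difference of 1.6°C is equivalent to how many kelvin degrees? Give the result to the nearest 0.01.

1.60 K

Celsius and kelvin degrees are the same size, so the interval is unchanged: 1.60.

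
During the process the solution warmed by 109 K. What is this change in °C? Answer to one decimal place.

Kelvin and Celsius degrees are the same size, so the interval is unchanged: 109.0.

109.0°C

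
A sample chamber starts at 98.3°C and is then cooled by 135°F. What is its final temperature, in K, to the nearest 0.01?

296.45 K

The 135°F change is an interval, so only the factor 5/9 applies: -135 × 5/9 = -75.0000°C.
Final Celsius temperature: 98.3000 - 75.0000 = 23.3000°C.
In kelvin: 23.3000 + 273.15 = 296.45 K.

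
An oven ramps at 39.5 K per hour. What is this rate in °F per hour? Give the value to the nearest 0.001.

The quantity depends on a temperature interval, so only the ratio of degree sizes applies; the offset between the scales is irrelevant.
A change of 1 K is a change of 1.8°F, so 39.5 × 1.8 = 71.100.

71.100 °F/hour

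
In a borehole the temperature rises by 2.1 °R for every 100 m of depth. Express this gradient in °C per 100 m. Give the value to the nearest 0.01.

1.17 °C/100 m

The quantity depends on a temperature interval, so only the ratio of degree sizes applies; the offset between the scales is irrelevant.
A change of 1°R is a change of 5/9°C, so 2.1 × 5/9 = 1.17.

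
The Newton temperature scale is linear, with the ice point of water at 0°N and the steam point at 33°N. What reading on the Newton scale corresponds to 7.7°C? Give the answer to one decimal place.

Linearly onto the Newton scale: 0 + (7.7000 / 100) × (33 - 0) = 2.5°N.

2.5°N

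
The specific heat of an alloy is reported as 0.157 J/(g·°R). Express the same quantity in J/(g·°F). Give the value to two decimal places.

0.16 J/(g·°F)

Since only a temperature interval is involved, the additive offset between the scales drops out.
A change of 1°F is a change of 1°R, so per °F the value is 0.157 × 1 = 0.16.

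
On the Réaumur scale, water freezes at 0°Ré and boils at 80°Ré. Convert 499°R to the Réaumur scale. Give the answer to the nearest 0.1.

First in Celsius: (499 - 491.67) × 5/9 = 4.0722°C.
Linearly onto the Réaumur scale: 0 + (4.0722 / 100) × (80 - 0) = 3.3°Ré.

3.3°Ré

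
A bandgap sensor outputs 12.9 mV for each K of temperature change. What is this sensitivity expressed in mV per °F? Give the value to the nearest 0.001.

The quantity depends on a temperature interval, so only the ratio of degree sizes applies; the offset between the scales is irrelevant.
A change of 1°F is a change of 5/9 K, so per °F the value is 12.9 × 5/9 = 7.167.

7.167 mV per °F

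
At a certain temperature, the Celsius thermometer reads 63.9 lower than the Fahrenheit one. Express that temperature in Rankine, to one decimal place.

Let x be the Fahrenheit reading; then the Celsius reading is 5/9·x - 17.7778.
(5/9·x - 17.7778) - x = -63.9  ⇒  (-4/9)·x = -46.1222  ⇒  x = 103.7750°F.
In Celsius: (103.775 - 32) × 5/9 = 39.8750°C.
In Rankine: 39.8750 × 1.8 + 491.67 = 563.4°R.

563.4°R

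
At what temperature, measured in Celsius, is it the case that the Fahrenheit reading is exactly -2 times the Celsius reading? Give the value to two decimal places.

Let C be the Celsius reading. The Fahrenheit reading is F = 1.8·C + 32.
Require F = -2·C: 1.8·C + 32 = -2·C.
(3.8)·C = -32  ⇒  C = -8.42.

-8.42°C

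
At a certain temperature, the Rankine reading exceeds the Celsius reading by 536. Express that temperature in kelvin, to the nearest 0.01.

Let x be the Celsius reading; then the Rankine reading is 1.8·x + 491.67.
(1.8·x + 491.67) - x = 536  ⇒  (0.8)·x = 44.33  ⇒  x = 55.4125°C.
In kelvin: 55.4125 + 273.15 = 328.56 K.

328.56 K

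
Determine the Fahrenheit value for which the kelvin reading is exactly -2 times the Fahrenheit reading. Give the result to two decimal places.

Let F be the Fahrenheit reading. The kelvin reading is K = 5/9·F + 255.372.
Require K = -2·F: 5/9·F + 255.372 = -2·F.
(23/9)·F = -255.372  ⇒  F = -99.93.

-99.93°F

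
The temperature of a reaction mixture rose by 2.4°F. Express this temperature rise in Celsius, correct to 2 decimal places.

1.33°C

For a temperature interval the offset drops out; only the factor 5/9 applies.
2.4 × 5/9 = 1.33.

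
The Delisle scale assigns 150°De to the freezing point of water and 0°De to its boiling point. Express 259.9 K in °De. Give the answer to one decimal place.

First in Celsius: 259.9 - 273.15 = -13.2500°C.
Linearly onto the Delisle scale: 150 + (-13.2500 / 100) × (0 - 150) = 169.9°De.

169.9°De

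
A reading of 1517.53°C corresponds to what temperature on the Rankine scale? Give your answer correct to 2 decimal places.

In Rankine: 1517.5300 × 1.8 + 491.67 = 3223.22°R.

3223.22°R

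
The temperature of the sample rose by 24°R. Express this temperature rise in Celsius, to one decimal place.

13.3°C

Only the scale ratio 5/9 matters for a change in temperature.
24 × 5/9 = 13.3.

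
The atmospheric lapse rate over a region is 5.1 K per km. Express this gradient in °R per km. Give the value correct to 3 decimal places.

Since only a temperature interval is involved, the additive offset between the scales drops out.
A change of 1 K is a change of 1.8°R, so 5.1 × 1.8 = 9.180.

9.180 °R/km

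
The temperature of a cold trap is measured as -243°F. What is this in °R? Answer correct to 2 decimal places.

In Celsius: (-243 - 32) × 5/9 = -152.7778°C.
In Rankine: -152.7778 × 1.8 + 491.67 = 216.67°R.

216.67°R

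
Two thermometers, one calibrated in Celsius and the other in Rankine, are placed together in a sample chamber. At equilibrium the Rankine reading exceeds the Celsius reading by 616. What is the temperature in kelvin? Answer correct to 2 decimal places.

Let x be the Celsius reading; then the Rankine reading is 1.8·x + 491.67.
(1.8·x + 491.67) - x = 616  ⇒  (0.8)·x = 124.33  ⇒  x = 155.4125°C.
In kelvin: 155.4125 + 273.15 = 428.56 K.

428.56 K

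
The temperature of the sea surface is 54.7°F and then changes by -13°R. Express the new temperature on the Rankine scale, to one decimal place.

Initial temperature in Celsius: (54.7 - 32) × 5/9 = 12.6111°C.
The 13°R change is an interval, so only the factor 5/9 applies: -13 × 5/9 = -7.2222°C.
Final Celsius temperature: 12.6111 - 7.2222 = 5.3889°C.
In Rankine: 5.3889 × 1.8 + 491.67 = 501.4°R.

501.4°R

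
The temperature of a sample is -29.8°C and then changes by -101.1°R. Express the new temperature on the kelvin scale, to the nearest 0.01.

The 101.1°R change is an interval, so only the factor 5/9 applies: -101.1 × 5/9 = -56.1667°C.
Final Celsius temperature: -29.8000 - 56.1667 = -85.9667°C.
In kelvin: -85.9667 + 273.15 = 187.18 K.

187.18 K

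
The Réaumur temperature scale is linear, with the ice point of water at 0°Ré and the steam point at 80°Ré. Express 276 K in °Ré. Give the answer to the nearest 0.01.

2.28°Ré

First in Celsius: 276 - 273.15 = 2.8500°C.
Linearly onto the Réaumur scale: 0 + (2.8500 / 100) × (80 - 0) = 2.28°Ré.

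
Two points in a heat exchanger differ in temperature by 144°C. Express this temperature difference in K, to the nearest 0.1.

Celsius and kelvin degrees are the same size, so the interval is unchanged: 144.0.

144.0 K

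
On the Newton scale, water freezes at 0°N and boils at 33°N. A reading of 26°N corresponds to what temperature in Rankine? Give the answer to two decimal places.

633.49°R

Linear interpolation between the fixed points: C = (26 - 0) × 100 / (33 - 0) = 78.7879°C.
Then 78.7879 × 1.8 + 491.67 = 633.49°R.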